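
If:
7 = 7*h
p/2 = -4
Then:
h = 1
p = -8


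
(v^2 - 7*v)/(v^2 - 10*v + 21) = v/(v - 3)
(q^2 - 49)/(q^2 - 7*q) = (q + 7)/q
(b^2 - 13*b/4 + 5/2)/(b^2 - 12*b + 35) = (4*b^2 - 13*b + 10)/(4*(b^2 - 12*b + 35))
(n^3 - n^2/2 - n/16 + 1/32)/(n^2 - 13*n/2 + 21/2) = (32*n^3 - 16*n^2 - 2*n + 1)/(16*(2*n^2 - 13*n + 21))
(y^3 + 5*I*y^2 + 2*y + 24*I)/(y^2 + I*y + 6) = y + 4*I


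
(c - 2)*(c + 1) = c^2 - c - 2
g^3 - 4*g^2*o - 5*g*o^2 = g*(g - 5*o)*(g + o)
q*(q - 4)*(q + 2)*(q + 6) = q^4 + 4*q^3 - 20*q^2 - 48*q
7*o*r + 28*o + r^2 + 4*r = (7*o + r)*(r + 4)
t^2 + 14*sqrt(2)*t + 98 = (t + 7*sqrt(2))^2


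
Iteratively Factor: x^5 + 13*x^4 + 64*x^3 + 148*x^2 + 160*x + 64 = (x + 1)*(x^4 + 12*x^3 + 52*x^2 + 96*x + 64) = (x + 1)*(x + 4)*(x^3 + 8*x^2 + 20*x + 16) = (x + 1)*(x + 2)*(x + 4)*(x^2 + 6*x + 8) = (x + 1)*(x + 2)*(x + 4)^2*(x + 2)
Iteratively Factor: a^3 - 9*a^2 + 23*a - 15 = (a - 5)*(a^2 - 4*a + 3) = (a - 5)*(a - 1)*(a - 3)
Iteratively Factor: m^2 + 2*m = (m)*(m + 2)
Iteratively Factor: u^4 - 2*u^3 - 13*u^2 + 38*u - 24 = (u - 3)*(u^3 + u^2 - 10*u + 8) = (u - 3)*(u - 1)*(u^2 + 2*u - 8) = (u - 3)*(u - 2)*(u - 1)*(u + 4)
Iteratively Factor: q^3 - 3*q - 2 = (q + 1)*(q^2 - q - 2) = (q + 1)^2*(q - 2)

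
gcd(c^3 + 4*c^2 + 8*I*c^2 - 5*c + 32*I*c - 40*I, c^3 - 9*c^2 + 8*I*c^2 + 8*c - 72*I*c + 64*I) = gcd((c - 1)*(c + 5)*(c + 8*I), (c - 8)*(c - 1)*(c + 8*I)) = c^2 + c*(-1 + 8*I) - 8*I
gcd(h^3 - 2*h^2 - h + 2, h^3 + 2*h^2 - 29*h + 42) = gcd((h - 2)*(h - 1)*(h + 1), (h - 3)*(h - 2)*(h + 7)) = h - 2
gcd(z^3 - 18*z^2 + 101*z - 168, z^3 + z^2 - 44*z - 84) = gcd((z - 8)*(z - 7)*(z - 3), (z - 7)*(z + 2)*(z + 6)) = z - 7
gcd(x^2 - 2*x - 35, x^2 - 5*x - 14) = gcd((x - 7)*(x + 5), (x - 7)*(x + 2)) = x - 7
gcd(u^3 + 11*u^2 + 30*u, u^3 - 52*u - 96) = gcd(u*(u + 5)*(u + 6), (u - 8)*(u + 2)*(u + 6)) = u + 6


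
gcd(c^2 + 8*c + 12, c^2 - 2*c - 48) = c + 6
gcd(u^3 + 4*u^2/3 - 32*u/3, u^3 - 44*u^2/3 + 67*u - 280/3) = u - 8/3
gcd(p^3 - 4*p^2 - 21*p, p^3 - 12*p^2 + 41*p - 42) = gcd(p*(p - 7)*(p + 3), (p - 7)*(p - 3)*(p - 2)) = p - 7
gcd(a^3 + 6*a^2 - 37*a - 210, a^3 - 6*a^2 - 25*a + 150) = a^2 - a - 30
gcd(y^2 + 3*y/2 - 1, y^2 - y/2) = y - 1/2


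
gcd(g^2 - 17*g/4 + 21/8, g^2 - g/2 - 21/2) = g - 7/2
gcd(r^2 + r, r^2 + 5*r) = r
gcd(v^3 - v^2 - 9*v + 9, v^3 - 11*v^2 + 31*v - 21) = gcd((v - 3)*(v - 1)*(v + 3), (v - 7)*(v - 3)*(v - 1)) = v^2 - 4*v + 3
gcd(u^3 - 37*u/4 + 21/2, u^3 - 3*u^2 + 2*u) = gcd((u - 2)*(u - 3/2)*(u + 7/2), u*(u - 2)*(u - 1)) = u - 2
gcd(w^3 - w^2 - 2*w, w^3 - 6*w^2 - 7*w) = w^2 + w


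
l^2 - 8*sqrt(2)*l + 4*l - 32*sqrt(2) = (l + 4)*(l - 8*sqrt(2))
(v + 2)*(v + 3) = v^2 + 5*v + 6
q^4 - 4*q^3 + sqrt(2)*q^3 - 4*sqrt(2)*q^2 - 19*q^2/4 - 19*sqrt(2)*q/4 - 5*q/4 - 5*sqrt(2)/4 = (q - 5)*(q + 1/2)^2*(q + sqrt(2))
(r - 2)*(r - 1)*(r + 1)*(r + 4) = r^4 + 2*r^3 - 9*r^2 - 2*r + 8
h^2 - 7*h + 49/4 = (h - 7/2)^2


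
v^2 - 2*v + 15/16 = (v - 5/4)*(v - 3/4)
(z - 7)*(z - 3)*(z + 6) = z^3 - 4*z^2 - 39*z + 126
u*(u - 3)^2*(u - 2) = u^4 - 8*u^3 + 21*u^2 - 18*u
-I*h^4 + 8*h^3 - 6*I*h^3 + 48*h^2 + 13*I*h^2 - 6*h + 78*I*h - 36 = (h + 6)*(h + I)*(h + 6*I)*(-I*h + 1)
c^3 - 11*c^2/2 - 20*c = c*(c - 8)*(c + 5/2)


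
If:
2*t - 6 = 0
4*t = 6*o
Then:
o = 2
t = 3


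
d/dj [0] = 0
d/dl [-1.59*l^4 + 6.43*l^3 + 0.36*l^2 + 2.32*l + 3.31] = -6.36*l^3 + 19.29*l^2 + 0.72*l + 2.32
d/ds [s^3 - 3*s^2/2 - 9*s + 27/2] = 3*s^2 - 3*s - 9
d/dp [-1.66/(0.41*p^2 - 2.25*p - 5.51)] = (1.3612*p - 3.735)/(-0.41*p^2 + 2.25*p + 5.51)^2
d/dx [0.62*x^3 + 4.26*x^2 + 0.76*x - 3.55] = 1.86*x^2 + 8.52*x + 0.76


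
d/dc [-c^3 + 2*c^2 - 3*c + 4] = -3*c^2 + 4*c - 3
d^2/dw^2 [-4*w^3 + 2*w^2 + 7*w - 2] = 4 - 24*w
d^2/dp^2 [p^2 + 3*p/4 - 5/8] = 2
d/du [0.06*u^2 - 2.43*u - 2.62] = 0.12*u - 2.43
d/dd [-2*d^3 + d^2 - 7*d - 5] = -6*d^2 + 2*d - 7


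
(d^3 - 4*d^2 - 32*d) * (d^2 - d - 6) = d^5 - 5*d^4 - 34*d^3 + 56*d^2 + 192*d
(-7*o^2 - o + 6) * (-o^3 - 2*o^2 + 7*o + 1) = 7*o^5 + 15*o^4 - 53*o^3 - 26*o^2 + 41*o + 6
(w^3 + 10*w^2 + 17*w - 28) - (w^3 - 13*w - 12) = 10*w^2 + 30*w - 16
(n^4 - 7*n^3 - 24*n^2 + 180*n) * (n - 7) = n^5 - 14*n^4 + 25*n^3 + 348*n^2 - 1260*n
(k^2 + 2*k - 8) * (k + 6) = k^3 + 8*k^2 + 4*k - 48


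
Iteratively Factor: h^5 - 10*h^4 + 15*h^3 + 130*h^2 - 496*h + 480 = (h - 4)*(h^4 - 6*h^3 - 9*h^2 + 94*h - 120) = (h - 4)*(h + 4)*(h^3 - 10*h^2 + 31*h - 30) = (h - 4)*(h - 2)*(h + 4)*(h^2 - 8*h + 15) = (h - 5)*(h - 4)*(h - 2)*(h + 4)*(h - 3)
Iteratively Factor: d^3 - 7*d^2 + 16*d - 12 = (d - 2)*(d^2 - 5*d + 6) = (d - 3)*(d - 2)*(d - 2)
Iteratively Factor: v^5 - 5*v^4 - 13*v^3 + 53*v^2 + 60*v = (v + 1)*(v^4 - 6*v^3 - 7*v^2 + 60*v) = (v - 4)*(v + 1)*(v^3 - 2*v^2 - 15*v) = v*(v - 4)*(v + 1)*(v^2 - 2*v - 15) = v*(v - 5)*(v - 4)*(v + 1)*(v + 3)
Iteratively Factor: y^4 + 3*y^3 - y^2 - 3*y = (y + 1)*(y^3 + 2*y^2 - 3*y) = y*(y + 1)*(y^2 + 2*y - 3) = y*(y - 1)*(y + 1)*(y + 3)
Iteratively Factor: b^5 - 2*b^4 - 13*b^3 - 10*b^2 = (b + 2)*(b^4 - 4*b^3 - 5*b^2) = (b - 5)*(b + 2)*(b^3 + b^2) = (b - 5)*(b + 1)*(b + 2)*(b^2) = b*(b - 5)*(b + 1)*(b + 2)*(b)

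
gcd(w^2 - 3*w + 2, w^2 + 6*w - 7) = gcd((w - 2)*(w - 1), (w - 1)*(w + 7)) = w - 1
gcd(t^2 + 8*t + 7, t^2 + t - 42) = t + 7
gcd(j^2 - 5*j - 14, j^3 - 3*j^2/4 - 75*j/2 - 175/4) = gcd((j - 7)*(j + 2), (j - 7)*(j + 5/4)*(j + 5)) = j - 7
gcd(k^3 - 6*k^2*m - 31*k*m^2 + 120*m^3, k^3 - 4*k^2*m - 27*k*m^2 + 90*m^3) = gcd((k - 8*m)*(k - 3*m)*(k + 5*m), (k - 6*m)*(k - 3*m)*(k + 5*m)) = k^2 + 2*k*m - 15*m^2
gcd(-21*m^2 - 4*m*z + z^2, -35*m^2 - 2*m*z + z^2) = -7*m + z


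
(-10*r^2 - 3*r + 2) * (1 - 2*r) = 20*r^3 - 4*r^2 - 7*r + 2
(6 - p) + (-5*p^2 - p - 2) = -5*p^2 - 2*p + 4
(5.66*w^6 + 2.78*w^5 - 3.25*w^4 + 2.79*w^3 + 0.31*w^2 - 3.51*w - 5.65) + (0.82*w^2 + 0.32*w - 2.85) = 5.66*w^6 + 2.78*w^5 - 3.25*w^4 + 2.79*w^3 + 1.13*w^2 - 3.19*w - 8.5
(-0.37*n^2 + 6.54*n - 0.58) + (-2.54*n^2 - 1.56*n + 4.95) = -2.91*n^2 + 4.98*n + 4.37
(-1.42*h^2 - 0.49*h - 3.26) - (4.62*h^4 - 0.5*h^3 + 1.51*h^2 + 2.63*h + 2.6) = -4.62*h^4 + 0.5*h^3 - 2.93*h^2 - 3.12*h - 5.86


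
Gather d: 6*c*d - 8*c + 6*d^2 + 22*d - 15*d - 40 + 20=-8*c + 6*d^2 + d*(6*c + 7) - 20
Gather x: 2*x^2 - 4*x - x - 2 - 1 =2*x^2 - 5*x - 3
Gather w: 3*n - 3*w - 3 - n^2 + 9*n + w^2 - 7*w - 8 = -n^2 + 12*n + w^2 - 10*w - 11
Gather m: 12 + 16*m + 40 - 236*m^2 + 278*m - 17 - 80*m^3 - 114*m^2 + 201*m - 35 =-80*m^3 - 350*m^2 + 495*m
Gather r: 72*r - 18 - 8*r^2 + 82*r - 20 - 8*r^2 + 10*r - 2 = -16*r^2 + 164*r - 40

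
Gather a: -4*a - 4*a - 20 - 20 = -8*a - 40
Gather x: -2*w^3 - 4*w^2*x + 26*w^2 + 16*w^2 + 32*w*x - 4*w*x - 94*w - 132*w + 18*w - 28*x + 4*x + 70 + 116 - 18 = -2*w^3 + 42*w^2 - 208*w + x*(-4*w^2 + 28*w - 24) + 168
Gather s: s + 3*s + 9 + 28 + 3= 4*s + 40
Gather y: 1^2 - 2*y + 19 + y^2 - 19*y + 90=y^2 - 21*y + 110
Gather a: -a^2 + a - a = -a^2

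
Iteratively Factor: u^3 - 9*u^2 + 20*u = (u - 5)*(u^2 - 4*u) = (u - 5)*(u - 4)*(u)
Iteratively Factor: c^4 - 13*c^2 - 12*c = (c)*(c^3 - 13*c - 12) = c*(c + 3)*(c^2 - 3*c - 4) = c*(c + 1)*(c + 3)*(c - 4)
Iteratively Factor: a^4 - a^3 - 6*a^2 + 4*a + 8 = (a - 2)*(a^3 + a^2 - 4*a - 4) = (a - 2)^2*(a^2 + 3*a + 2) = (a - 2)^2*(a + 1)*(a + 2)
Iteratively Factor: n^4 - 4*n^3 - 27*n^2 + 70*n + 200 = (n + 4)*(n^3 - 8*n^2 + 5*n + 50) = (n + 2)*(n + 4)*(n^2 - 10*n + 25) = (n - 5)*(n + 2)*(n + 4)*(n - 5)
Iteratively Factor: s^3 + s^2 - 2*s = (s + 2)*(s^2 - s) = (s - 1)*(s + 2)*(s)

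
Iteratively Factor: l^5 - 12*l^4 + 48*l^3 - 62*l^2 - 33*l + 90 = (l - 3)*(l^4 - 9*l^3 + 21*l^2 + l - 30) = (l - 5)*(l - 3)*(l^3 - 4*l^2 + l + 6) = (l - 5)*(l - 3)^2*(l^2 - l - 2) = (l - 5)*(l - 3)^2*(l - 2)*(l + 1)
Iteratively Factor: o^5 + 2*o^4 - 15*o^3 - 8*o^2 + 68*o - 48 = (o - 1)*(o^4 + 3*o^3 - 12*o^2 - 20*o + 48) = (o - 1)*(o + 4)*(o^3 - o^2 - 8*o + 12) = (o - 2)*(o - 1)*(o + 4)*(o^2 + o - 6) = (o - 2)*(o - 1)*(o + 3)*(o + 4)*(o - 2)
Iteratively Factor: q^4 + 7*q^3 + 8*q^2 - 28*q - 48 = (q - 2)*(q^3 + 9*q^2 + 26*q + 24) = (q - 2)*(q + 2)*(q^2 + 7*q + 12) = (q - 2)*(q + 2)*(q + 3)*(q + 4)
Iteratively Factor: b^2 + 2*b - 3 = (b + 3)*(b - 1)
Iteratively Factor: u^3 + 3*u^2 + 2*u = (u)*(u^2 + 3*u + 2) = u*(u + 1)*(u + 2)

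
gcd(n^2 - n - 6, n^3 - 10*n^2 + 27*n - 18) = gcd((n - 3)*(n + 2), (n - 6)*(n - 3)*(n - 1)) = n - 3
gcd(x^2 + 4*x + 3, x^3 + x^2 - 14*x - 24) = x + 3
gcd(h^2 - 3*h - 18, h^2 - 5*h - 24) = h + 3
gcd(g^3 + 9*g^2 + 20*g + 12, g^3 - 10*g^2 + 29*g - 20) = 1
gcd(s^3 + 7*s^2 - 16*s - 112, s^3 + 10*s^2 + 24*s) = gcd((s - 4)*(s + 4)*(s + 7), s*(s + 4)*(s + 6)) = s + 4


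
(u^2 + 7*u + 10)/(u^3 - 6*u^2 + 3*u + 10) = (u^2 + 7*u + 10)/(u^3 - 6*u^2 + 3*u + 10)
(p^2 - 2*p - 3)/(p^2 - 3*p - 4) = (p - 3)/(p - 4)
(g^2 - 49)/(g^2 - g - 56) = (g - 7)/(g - 8)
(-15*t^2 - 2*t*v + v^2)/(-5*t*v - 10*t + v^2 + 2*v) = (3*t + v)/(v + 2)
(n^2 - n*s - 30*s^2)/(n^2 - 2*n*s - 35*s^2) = (-n + 6*s)/(-n + 7*s)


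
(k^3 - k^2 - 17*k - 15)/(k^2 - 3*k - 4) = (k^2 - 2*k - 15)/(k - 4)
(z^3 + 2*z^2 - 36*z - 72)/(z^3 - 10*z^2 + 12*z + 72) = (z + 6)/(z - 6)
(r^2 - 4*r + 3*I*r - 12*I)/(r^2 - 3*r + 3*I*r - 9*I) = (r - 4)/(r - 3)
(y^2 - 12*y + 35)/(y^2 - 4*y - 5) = (y - 7)/(y + 1)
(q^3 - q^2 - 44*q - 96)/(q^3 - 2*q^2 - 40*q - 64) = (q + 3)/(q + 2)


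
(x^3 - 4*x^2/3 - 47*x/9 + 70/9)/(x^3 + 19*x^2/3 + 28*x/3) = (3*x^2 - 11*x + 10)/(3*x*(x + 4))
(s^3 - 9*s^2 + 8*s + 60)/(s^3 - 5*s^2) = 1 - 4/s - 12/s^2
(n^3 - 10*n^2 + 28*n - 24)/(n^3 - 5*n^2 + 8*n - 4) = (n - 6)/(n - 1)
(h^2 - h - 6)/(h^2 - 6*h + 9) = (h + 2)/(h - 3)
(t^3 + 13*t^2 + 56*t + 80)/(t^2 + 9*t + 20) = t + 4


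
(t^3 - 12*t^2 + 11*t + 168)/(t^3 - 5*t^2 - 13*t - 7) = (t^2 - 5*t - 24)/(t^2 + 2*t + 1)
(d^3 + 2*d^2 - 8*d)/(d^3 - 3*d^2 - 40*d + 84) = d*(d + 4)/(d^2 - d - 42)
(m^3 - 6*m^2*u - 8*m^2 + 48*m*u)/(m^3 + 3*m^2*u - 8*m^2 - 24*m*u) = (m - 6*u)/(m + 3*u)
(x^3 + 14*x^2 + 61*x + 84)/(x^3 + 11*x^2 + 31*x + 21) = (x + 4)/(x + 1)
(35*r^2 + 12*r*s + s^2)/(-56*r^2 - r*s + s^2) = (-5*r - s)/(8*r - s)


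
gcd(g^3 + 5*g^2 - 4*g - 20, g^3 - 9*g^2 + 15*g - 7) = 1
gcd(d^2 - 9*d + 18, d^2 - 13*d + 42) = d - 6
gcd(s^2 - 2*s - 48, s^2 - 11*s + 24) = s - 8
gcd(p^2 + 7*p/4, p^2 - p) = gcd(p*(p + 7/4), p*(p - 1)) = p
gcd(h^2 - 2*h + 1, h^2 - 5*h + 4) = h - 1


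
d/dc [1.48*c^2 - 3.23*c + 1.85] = 2.96*c - 3.23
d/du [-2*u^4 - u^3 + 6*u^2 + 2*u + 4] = -8*u^3 - 3*u^2 + 12*u + 2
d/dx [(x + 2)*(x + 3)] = 2*x + 5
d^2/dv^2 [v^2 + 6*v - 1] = 2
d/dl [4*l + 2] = 4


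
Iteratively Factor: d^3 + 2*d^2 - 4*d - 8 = (d - 2)*(d^2 + 4*d + 4) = (d - 2)*(d + 2)*(d + 2)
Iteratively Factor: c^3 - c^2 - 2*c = (c - 2)*(c^2 + c) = (c - 2)*(c + 1)*(c)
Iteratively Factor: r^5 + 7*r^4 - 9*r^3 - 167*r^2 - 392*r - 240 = (r + 4)*(r^4 + 3*r^3 - 21*r^2 - 83*r - 60) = (r + 4)^2*(r^3 - r^2 - 17*r - 15) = (r - 5)*(r + 4)^2*(r^2 + 4*r + 3) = (r - 5)*(r + 3)*(r + 4)^2*(r + 1)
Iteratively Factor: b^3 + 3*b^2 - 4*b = (b)*(b^2 + 3*b - 4) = b*(b + 4)*(b - 1)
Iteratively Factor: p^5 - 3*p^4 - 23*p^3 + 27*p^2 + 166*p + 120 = (p + 1)*(p^4 - 4*p^3 - 19*p^2 + 46*p + 120) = (p + 1)*(p + 3)*(p^3 - 7*p^2 + 2*p + 40) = (p + 1)*(p + 2)*(p + 3)*(p^2 - 9*p + 20) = (p - 4)*(p + 1)*(p + 2)*(p + 3)*(p - 5)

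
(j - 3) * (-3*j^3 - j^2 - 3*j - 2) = -3*j^4 + 8*j^3 + 7*j + 6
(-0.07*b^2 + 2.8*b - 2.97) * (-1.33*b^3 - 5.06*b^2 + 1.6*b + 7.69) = 0.0931*b^5 - 3.3698*b^4 - 10.3299*b^3 + 18.9699*b^2 + 16.78*b - 22.8393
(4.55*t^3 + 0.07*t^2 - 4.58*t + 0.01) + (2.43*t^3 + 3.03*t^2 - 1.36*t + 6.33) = 6.98*t^3 + 3.1*t^2 - 5.94*t + 6.34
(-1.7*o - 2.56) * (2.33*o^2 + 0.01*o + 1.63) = -3.961*o^3 - 5.9818*o^2 - 2.7966*o - 4.1728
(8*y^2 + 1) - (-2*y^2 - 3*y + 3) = 10*y^2 + 3*y - 2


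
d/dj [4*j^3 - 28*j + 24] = 12*j^2 - 28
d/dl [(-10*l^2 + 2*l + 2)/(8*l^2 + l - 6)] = 2*(-13*l^2 + 44*l - 7)/(64*l^4 + 16*l^3 - 95*l^2 - 12*l + 36)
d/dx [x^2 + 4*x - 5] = 2*x + 4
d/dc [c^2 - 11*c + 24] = 2*c - 11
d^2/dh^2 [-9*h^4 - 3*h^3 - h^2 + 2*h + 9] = -108*h^2 - 18*h - 2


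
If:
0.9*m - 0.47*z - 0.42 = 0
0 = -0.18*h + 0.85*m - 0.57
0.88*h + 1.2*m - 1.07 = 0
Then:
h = 0.23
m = 0.72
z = 0.49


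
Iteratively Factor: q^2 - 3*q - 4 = (q + 1)*(q - 4)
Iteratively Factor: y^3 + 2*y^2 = (y)*(y^2 + 2*y) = y*(y + 2)*(y)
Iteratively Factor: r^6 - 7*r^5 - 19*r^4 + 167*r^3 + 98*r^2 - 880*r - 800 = (r + 4)*(r^5 - 11*r^4 + 25*r^3 + 67*r^2 - 170*r - 200) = (r - 4)*(r + 4)*(r^4 - 7*r^3 - 3*r^2 + 55*r + 50) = (r - 4)*(r + 1)*(r + 4)*(r^3 - 8*r^2 + 5*r + 50) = (r - 5)*(r - 4)*(r + 1)*(r + 4)*(r^2 - 3*r - 10) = (r - 5)*(r - 4)*(r + 1)*(r + 2)*(r + 4)*(r - 5)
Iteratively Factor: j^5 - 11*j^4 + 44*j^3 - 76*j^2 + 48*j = (j - 4)*(j^4 - 7*j^3 + 16*j^2 - 12*j) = (j - 4)*(j - 3)*(j^3 - 4*j^2 + 4*j) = (j - 4)*(j - 3)*(j - 2)*(j^2 - 2*j) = j*(j - 4)*(j - 3)*(j - 2)*(j - 2)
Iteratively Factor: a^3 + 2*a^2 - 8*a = (a - 2)*(a^2 + 4*a) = (a - 2)*(a + 4)*(a)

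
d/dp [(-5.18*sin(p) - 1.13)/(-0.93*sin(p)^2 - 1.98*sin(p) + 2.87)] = (-2.1018*sin(p) + 2.4087*cos(2*p) - 19.5127)*cos(p)/(0.93*sin(p)^2 + 1.98*sin(p) - 2.87)^2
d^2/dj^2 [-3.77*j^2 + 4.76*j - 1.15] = -7.54000000000000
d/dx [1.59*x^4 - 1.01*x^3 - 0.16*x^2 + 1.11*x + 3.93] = 6.36*x^3 - 3.03*x^2 - 0.32*x + 1.11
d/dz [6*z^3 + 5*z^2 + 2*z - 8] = 18*z^2 + 10*z + 2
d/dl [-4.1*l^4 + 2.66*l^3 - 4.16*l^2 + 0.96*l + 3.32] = -16.4*l^3 + 7.98*l^2 - 8.32*l + 0.96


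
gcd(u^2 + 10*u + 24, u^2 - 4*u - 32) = u + 4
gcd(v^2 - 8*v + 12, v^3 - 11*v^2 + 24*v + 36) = v - 6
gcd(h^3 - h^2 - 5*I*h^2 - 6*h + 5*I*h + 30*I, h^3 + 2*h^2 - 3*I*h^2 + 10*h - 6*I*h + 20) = h^2 + h*(2 - 5*I) - 10*I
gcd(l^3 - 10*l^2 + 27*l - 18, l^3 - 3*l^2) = l - 3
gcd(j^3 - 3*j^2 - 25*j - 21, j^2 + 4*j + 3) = j^2 + 4*j + 3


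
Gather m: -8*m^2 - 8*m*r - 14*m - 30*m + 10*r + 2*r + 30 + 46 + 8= -8*m^2 + m*(-8*r - 44) + 12*r + 84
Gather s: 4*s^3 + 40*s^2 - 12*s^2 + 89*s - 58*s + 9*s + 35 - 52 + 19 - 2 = 4*s^3 + 28*s^2 + 40*s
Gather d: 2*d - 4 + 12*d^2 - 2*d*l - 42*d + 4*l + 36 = 12*d^2 + d*(-2*l - 40) + 4*l + 32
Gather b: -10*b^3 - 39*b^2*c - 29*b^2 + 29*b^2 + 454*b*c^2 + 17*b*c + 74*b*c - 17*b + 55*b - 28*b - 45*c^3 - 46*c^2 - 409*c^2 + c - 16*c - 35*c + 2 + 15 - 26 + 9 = -10*b^3 - 39*b^2*c + b*(454*c^2 + 91*c + 10) - 45*c^3 - 455*c^2 - 50*c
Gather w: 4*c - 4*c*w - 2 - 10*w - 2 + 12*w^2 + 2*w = 4*c + 12*w^2 + w*(-4*c - 8) - 4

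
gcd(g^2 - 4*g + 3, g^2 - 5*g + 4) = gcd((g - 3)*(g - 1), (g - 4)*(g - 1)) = g - 1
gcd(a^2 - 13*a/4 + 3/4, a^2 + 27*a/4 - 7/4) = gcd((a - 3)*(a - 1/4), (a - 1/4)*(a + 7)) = a - 1/4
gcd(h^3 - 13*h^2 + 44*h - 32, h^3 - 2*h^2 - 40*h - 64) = h - 8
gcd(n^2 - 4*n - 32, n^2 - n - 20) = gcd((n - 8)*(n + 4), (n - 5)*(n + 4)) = n + 4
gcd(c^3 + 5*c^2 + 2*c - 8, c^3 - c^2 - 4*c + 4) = c^2 + c - 2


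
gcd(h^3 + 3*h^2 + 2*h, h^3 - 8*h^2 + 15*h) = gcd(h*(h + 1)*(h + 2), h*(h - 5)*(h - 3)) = h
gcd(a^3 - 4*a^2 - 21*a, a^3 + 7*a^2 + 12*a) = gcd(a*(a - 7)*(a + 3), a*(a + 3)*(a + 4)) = a^2 + 3*a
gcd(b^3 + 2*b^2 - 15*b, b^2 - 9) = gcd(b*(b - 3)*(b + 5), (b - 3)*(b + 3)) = b - 3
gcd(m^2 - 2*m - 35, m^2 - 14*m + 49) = m - 7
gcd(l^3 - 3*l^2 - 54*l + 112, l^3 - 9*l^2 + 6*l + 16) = l^2 - 10*l + 16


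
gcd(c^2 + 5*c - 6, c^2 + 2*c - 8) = 1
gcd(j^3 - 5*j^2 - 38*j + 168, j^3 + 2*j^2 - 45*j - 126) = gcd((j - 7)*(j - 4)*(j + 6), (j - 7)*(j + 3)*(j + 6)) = j^2 - j - 42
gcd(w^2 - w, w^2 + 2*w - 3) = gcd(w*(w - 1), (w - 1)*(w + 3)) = w - 1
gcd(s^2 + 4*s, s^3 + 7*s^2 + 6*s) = s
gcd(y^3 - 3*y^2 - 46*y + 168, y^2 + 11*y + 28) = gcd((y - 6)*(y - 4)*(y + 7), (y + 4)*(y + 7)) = y + 7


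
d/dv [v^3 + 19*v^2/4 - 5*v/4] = 3*v^2 + 19*v/2 - 5/4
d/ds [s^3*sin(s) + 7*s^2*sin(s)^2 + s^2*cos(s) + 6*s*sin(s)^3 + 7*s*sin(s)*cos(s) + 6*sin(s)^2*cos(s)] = s^3*cos(s) + 2*s^2*sin(s) + 7*s^2*sin(2*s) + 13*s*cos(s)/2 - 9*s*cos(3*s)/2 + 7*s + 3*sin(s) + 7*sin(2*s)/2 + 3*sin(3*s)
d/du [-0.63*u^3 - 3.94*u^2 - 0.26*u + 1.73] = -1.89*u^2 - 7.88*u - 0.26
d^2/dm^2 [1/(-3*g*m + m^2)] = 2*(-m*(3*g - m) - (3*g - 2*m)^2)/(m^3*(3*g - m)^3)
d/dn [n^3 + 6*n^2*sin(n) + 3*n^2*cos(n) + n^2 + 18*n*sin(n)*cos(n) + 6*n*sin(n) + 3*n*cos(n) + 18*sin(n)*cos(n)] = -3*n^2*sin(n) + 6*n^2*cos(n) + 3*n^2 + 9*n*sin(n) + 12*n*cos(n) + 18*n*cos(2*n) + 2*n + 6*sin(n) + 9*sin(2*n) + 3*cos(n) + 18*cos(2*n)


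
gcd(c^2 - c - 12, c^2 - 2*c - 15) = c + 3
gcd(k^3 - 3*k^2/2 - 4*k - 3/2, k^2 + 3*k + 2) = k + 1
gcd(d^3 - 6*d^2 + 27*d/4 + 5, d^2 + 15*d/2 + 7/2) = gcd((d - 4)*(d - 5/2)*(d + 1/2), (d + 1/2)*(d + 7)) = d + 1/2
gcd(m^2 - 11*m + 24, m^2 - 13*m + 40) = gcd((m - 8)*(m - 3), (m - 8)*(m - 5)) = m - 8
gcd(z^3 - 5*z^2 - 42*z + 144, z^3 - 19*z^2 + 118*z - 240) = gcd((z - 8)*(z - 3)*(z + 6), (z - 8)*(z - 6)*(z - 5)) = z - 8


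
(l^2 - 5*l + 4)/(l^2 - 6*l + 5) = (l - 4)/(l - 5)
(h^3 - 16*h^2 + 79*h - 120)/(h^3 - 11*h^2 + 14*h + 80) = (h - 3)/(h + 2)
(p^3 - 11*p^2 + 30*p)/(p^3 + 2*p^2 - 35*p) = (p - 6)/(p + 7)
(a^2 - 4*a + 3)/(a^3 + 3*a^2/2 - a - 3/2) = 2*(a - 3)/(2*a^2 + 5*a + 3)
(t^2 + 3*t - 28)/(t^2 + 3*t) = (t^2 + 3*t - 28)/(t*(t + 3))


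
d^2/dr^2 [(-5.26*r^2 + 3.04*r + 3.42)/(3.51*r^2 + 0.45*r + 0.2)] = (91.522548*r^3 + 274.963572*r^2 + 19.60686*r - 4.38458)/(43.243551*r^6 + 16.632135*r^5 + 9.524385*r^4 + 1.986525*r^3 + 0.5427*r^2 + 0.054*r + 0.008)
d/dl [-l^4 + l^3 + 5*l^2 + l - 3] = -4*l^3 + 3*l^2 + 10*l + 1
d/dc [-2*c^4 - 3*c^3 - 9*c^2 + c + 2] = -8*c^3 - 9*c^2 - 18*c + 1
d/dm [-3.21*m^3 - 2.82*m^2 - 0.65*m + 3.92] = -9.63*m^2 - 5.64*m - 0.65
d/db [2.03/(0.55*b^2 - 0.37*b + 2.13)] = (0.7511 - 2.233*b)/(0.55*b^2 - 0.37*b + 2.13)^2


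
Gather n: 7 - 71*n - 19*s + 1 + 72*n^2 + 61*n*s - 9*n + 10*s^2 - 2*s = 72*n^2 + n*(61*s - 80) + 10*s^2 - 21*s + 8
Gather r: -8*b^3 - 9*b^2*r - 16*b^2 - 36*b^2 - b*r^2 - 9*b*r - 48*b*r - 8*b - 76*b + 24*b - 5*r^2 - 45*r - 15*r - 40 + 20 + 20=-8*b^3 - 52*b^2 - 60*b + r^2*(-b - 5) + r*(-9*b^2 - 57*b - 60)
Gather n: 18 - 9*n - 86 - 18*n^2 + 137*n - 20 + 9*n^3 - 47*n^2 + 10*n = 9*n^3 - 65*n^2 + 138*n - 88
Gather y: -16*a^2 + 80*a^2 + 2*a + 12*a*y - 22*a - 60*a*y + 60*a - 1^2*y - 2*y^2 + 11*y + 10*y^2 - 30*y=64*a^2 + 40*a + 8*y^2 + y*(-48*a - 20)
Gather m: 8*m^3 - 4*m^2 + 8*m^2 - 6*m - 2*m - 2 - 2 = 8*m^3 + 4*m^2 - 8*m - 4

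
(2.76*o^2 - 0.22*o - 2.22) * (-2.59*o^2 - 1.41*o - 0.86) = -7.1484*o^4 - 3.3218*o^3 + 3.6864*o^2 + 3.3194*o + 1.9092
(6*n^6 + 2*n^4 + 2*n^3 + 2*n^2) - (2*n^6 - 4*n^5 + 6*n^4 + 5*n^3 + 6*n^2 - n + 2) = 4*n^6 + 4*n^5 - 4*n^4 - 3*n^3 - 4*n^2 + n - 2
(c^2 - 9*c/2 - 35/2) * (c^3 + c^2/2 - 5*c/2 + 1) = c^5 - 4*c^4 - 89*c^3/4 + 7*c^2/2 + 157*c/4 - 35/2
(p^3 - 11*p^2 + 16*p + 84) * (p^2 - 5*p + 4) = p^5 - 16*p^4 + 75*p^3 - 40*p^2 - 356*p + 336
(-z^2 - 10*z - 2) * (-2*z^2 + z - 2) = 2*z^4 + 19*z^3 - 4*z^2 + 18*z + 4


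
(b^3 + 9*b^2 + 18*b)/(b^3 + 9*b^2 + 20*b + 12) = b*(b + 3)/(b^2 + 3*b + 2)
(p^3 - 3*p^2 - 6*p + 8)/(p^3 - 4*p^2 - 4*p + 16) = (p - 1)/(p - 2)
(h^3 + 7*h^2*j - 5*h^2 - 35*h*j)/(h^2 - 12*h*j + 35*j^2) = h*(h^2 + 7*h*j - 5*h - 35*j)/(h^2 - 12*h*j + 35*j^2)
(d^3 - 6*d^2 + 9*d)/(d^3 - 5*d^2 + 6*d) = (d - 3)/(d - 2)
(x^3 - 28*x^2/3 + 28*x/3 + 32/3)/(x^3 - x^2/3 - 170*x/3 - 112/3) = (x - 2)/(x + 7)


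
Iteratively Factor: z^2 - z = (z - 1)*(z)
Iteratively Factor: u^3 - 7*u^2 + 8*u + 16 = (u - 4)*(u^2 - 3*u - 4) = (u - 4)^2*(u + 1)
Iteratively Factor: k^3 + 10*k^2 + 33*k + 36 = (k + 3)*(k^2 + 7*k + 12) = (k + 3)^2*(k + 4)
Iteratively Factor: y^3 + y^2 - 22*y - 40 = (y + 4)*(y^2 - 3*y - 10) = (y - 5)*(y + 4)*(y + 2)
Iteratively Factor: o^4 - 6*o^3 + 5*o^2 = (o - 1)*(o^3 - 5*o^2) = (o - 5)*(o - 1)*(o^2) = o*(o - 5)*(o - 1)*(o)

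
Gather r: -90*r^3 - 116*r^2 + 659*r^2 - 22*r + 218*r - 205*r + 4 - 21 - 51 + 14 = -90*r^3 + 543*r^2 - 9*r - 54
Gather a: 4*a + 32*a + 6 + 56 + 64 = 36*a + 126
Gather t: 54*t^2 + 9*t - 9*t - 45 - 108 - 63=54*t^2 - 216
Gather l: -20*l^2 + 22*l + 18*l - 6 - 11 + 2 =-20*l^2 + 40*l - 15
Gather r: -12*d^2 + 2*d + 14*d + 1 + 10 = -12*d^2 + 16*d + 11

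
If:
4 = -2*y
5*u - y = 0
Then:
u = -2/5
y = -2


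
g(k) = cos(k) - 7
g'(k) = -sin(k)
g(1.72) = -7.15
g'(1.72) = -0.99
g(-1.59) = -7.02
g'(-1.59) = 1.00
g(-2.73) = -7.92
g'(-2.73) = 0.40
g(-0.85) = -6.34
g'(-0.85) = 0.75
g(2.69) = -7.90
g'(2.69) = -0.44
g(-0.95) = -6.42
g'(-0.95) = 0.81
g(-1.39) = -6.82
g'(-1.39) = 0.98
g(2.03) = -7.44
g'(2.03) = -0.90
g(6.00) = -6.04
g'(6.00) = 0.28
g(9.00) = -7.91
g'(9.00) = -0.41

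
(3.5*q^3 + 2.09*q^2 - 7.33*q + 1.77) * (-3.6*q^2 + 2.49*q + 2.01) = -12.6*q^5 + 1.191*q^4 + 38.6271*q^3 - 20.4228*q^2 - 10.326*q + 3.5577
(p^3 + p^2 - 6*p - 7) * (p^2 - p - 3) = p^5 - 10*p^3 - 4*p^2 + 25*p + 21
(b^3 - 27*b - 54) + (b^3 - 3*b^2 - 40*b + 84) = 2*b^3 - 3*b^2 - 67*b + 30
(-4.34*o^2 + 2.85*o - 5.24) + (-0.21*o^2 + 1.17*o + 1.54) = -4.55*o^2 + 4.02*o - 3.7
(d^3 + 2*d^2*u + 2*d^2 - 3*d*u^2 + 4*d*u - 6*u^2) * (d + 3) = d^4 + 2*d^3*u + 5*d^3 - 3*d^2*u^2 + 10*d^2*u + 6*d^2 - 15*d*u^2 + 12*d*u - 18*u^2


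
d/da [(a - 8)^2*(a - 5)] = 3*(a - 8)*(a - 6)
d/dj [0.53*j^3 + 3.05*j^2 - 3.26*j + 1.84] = 1.59*j^2 + 6.1*j - 3.26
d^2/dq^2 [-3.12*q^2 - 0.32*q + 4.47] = -6.24000000000000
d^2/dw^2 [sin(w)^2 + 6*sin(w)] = -6*sin(w) + 2*cos(2*w)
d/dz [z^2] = 2*z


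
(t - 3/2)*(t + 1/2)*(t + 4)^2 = t^4 + 7*t^3 + 29*t^2/4 - 22*t - 12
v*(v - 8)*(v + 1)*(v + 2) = v^4 - 5*v^3 - 22*v^2 - 16*v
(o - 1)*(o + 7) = o^2 + 6*o - 7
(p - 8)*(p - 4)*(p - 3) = p^3 - 15*p^2 + 68*p - 96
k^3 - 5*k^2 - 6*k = k*(k - 6)*(k + 1)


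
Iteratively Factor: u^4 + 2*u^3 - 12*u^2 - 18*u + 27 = (u - 1)*(u^3 + 3*u^2 - 9*u - 27) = (u - 1)*(u + 3)*(u^2 - 9) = (u - 3)*(u - 1)*(u + 3)*(u + 3)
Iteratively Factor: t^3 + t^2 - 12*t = (t + 4)*(t^2 - 3*t) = (t - 3)*(t + 4)*(t)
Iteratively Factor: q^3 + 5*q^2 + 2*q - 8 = (q + 2)*(q^2 + 3*q - 4) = (q - 1)*(q + 2)*(q + 4)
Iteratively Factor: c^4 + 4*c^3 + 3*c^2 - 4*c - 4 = (c + 2)*(c^3 + 2*c^2 - c - 2) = (c + 1)*(c + 2)*(c^2 + c - 2) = (c + 1)*(c + 2)^2*(c - 1)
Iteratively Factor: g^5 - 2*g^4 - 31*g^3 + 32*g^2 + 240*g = (g - 4)*(g^4 + 2*g^3 - 23*g^2 - 60*g) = (g - 4)*(g + 4)*(g^3 - 2*g^2 - 15*g) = g*(g - 4)*(g + 4)*(g^2 - 2*g - 15) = g*(g - 5)*(g - 4)*(g + 4)*(g + 3)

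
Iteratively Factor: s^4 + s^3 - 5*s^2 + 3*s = (s)*(s^3 + s^2 - 5*s + 3) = s*(s - 1)*(s^2 + 2*s - 3) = s*(s - 1)*(s + 3)*(s - 1)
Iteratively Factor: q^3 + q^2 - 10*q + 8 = (q + 4)*(q^2 - 3*q + 2) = (q - 1)*(q + 4)*(q - 2)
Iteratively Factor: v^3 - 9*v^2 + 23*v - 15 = (v - 1)*(v^2 - 8*v + 15) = (v - 5)*(v - 1)*(v - 3)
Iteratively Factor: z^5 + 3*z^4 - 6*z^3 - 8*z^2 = (z)*(z^4 + 3*z^3 - 6*z^2 - 8*z) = z*(z - 2)*(z^3 + 5*z^2 + 4*z) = z*(z - 2)*(z + 1)*(z^2 + 4*z) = z*(z - 2)*(z + 1)*(z + 4)*(z)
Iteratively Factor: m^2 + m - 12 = (m + 4)*(m - 3)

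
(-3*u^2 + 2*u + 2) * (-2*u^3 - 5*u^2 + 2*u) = 6*u^5 + 11*u^4 - 20*u^3 - 6*u^2 + 4*u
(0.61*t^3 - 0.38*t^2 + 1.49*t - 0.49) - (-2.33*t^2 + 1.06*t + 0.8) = 0.61*t^3 + 1.95*t^2 + 0.43*t - 1.29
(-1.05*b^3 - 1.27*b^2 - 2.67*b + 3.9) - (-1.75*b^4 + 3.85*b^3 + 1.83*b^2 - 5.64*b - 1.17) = 1.75*b^4 - 4.9*b^3 - 3.1*b^2 + 2.97*b + 5.07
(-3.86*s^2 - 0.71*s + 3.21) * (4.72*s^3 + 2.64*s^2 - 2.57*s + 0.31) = -18.2192*s^5 - 13.5416*s^4 + 23.197*s^3 + 9.1025*s^2 - 8.4698*s + 0.9951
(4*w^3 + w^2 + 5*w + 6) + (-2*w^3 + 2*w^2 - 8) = 2*w^3 + 3*w^2 + 5*w - 2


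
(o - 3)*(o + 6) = o^2 + 3*o - 18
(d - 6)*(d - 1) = d^2 - 7*d + 6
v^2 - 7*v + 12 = (v - 4)*(v - 3)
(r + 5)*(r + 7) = r^2 + 12*r + 35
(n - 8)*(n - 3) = n^2 - 11*n + 24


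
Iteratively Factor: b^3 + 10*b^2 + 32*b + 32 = (b + 4)*(b^2 + 6*b + 8) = (b + 4)^2*(b + 2)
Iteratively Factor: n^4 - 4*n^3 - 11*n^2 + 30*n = (n - 5)*(n^3 + n^2 - 6*n) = (n - 5)*(n + 3)*(n^2 - 2*n) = (n - 5)*(n - 2)*(n + 3)*(n)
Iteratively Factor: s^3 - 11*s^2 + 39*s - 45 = (s - 3)*(s^2 - 8*s + 15) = (s - 5)*(s - 3)*(s - 3)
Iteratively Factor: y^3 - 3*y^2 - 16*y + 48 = (y - 3)*(y^2 - 16) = (y - 4)*(y - 3)*(y + 4)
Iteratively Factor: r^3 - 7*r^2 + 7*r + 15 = (r + 1)*(r^2 - 8*r + 15) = (r - 3)*(r + 1)*(r - 5)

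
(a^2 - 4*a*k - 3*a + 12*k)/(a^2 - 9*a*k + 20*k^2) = (a - 3)/(a - 5*k)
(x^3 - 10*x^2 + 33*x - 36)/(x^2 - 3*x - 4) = (x^2 - 6*x + 9)/(x + 1)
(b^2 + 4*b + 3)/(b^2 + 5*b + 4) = (b + 3)/(b + 4)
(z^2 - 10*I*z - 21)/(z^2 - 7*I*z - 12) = (z - 7*I)/(z - 4*I)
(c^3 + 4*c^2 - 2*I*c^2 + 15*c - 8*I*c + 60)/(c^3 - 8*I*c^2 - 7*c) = (c^3 + 2*c^2*(2 - I) + c*(15 - 8*I) + 60)/(c*(c^2 - 8*I*c - 7))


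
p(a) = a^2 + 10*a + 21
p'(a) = 2*a + 10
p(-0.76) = 13.98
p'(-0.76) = 8.48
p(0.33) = 24.41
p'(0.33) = 10.66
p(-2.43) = 2.60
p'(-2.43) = 5.14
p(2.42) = 51.06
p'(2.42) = 14.84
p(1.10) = 33.21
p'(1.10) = 12.20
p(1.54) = 38.77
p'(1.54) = 13.08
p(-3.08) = -0.31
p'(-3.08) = 3.84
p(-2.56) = 1.95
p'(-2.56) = 4.88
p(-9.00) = 12.00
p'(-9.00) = -8.00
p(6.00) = 117.00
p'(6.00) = 22.00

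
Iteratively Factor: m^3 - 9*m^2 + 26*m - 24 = (m - 4)*(m^2 - 5*m + 6) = (m - 4)*(m - 2)*(m - 3)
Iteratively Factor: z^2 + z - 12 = (z + 4)*(z - 3)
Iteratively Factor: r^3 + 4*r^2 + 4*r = (r)*(r^2 + 4*r + 4) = r*(r + 2)*(r + 2)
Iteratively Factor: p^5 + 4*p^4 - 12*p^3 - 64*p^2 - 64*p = (p - 4)*(p^4 + 8*p^3 + 20*p^2 + 16*p) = p*(p - 4)*(p^3 + 8*p^2 + 20*p + 16) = p*(p - 4)*(p + 2)*(p^2 + 6*p + 8) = p*(p - 4)*(p + 2)^2*(p + 4)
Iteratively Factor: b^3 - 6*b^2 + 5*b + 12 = (b - 3)*(b^2 - 3*b - 4) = (b - 3)*(b + 1)*(b - 4)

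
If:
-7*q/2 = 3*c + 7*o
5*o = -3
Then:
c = 7/5 - 7*q/6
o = -3/5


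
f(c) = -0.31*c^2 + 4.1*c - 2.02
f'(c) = 4.1 - 0.62*c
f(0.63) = 0.44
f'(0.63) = 3.71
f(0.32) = -0.74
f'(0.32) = 3.90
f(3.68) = 8.87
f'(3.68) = 1.82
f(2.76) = 6.93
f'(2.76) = 2.39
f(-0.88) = -5.87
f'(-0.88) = 4.65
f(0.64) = 0.48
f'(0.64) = 3.70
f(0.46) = -0.20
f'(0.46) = 3.81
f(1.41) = 3.14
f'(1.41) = 3.23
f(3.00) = 7.49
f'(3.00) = 2.24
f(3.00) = 7.49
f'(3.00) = 2.24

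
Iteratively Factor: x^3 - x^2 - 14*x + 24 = (x + 4)*(x^2 - 5*x + 6) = (x - 3)*(x + 4)*(x - 2)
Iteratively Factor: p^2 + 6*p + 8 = (p + 2)*(p + 4)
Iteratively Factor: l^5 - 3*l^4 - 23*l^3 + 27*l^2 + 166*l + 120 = (l - 4)*(l^4 + l^3 - 19*l^2 - 49*l - 30) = (l - 4)*(l + 3)*(l^3 - 2*l^2 - 13*l - 10) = (l - 5)*(l - 4)*(l + 3)*(l^2 + 3*l + 2) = (l - 5)*(l - 4)*(l + 2)*(l + 3)*(l + 1)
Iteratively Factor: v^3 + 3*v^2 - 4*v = (v - 1)*(v^2 + 4*v) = (v - 1)*(v + 4)*(v)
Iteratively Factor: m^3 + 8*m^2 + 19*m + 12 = (m + 1)*(m^2 + 7*m + 12) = (m + 1)*(m + 4)*(m + 3)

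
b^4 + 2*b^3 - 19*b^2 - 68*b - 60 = (b - 5)*(b + 2)^2*(b + 3)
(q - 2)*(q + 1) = q^2 - q - 2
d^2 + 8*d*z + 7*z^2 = (d + z)*(d + 7*z)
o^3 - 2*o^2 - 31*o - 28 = (o - 7)*(o + 1)*(o + 4)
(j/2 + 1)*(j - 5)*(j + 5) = j^3/2 + j^2 - 25*j/2 - 25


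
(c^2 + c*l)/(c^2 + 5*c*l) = (c + l)/(c + 5*l)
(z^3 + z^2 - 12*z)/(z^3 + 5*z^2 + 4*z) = (z - 3)/(z + 1)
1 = 1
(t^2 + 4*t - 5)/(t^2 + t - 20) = (t - 1)/(t - 4)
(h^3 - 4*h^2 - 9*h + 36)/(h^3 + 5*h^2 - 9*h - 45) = (h - 4)/(h + 5)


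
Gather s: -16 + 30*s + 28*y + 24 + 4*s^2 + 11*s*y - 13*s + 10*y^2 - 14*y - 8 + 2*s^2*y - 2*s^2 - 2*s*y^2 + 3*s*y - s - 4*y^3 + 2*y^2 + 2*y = s^2*(2*y + 2) + s*(-2*y^2 + 14*y + 16) - 4*y^3 + 12*y^2 + 16*y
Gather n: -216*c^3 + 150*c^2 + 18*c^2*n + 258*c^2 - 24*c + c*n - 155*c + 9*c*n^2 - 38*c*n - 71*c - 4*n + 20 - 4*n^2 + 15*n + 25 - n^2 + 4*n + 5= -216*c^3 + 408*c^2 - 250*c + n^2*(9*c - 5) + n*(18*c^2 - 37*c + 15) + 50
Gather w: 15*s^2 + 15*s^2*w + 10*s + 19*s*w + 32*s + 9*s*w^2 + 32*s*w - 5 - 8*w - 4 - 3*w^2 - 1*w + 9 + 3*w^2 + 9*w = 15*s^2 + 9*s*w^2 + 42*s + w*(15*s^2 + 51*s)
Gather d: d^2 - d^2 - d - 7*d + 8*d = 0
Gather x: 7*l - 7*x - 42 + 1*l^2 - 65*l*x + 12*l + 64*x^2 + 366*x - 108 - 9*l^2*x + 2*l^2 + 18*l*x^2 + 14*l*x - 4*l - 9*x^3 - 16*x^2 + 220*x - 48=3*l^2 + 15*l - 9*x^3 + x^2*(18*l + 48) + x*(-9*l^2 - 51*l + 579) - 198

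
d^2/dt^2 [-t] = 0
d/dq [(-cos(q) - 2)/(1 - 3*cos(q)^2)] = (-3*sin(q)^2 + 12*cos(q) + 4)*sin(q)/(3*cos(q)^2 - 1)^2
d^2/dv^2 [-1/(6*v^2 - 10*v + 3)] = 4*(18*v^2 - 30*v - 2*(6*v - 5)^2 + 9)/(6*v^2 - 10*v + 3)^3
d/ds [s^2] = 2*s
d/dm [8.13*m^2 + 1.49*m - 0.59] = 16.26*m + 1.49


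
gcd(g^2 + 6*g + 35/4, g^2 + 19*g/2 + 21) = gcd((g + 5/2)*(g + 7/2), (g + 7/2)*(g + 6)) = g + 7/2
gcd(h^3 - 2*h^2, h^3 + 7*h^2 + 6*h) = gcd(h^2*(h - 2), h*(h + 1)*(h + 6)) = h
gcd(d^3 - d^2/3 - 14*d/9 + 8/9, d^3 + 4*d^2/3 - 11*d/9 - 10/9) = d - 1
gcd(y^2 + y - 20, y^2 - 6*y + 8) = y - 4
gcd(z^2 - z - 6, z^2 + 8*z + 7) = 1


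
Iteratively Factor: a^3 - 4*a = (a - 2)*(a^2 + 2*a) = (a - 2)*(a + 2)*(a)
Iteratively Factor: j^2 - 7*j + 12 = (j - 3)*(j - 4)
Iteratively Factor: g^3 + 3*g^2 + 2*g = (g + 1)*(g^2 + 2*g) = g*(g + 1)*(g + 2)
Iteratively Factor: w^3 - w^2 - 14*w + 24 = (w + 4)*(w^2 - 5*w + 6) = (w - 3)*(w + 4)*(w - 2)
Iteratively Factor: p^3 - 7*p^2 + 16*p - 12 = (p - 3)*(p^2 - 4*p + 4) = (p - 3)*(p - 2)*(p - 2)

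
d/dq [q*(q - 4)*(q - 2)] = 3*q^2 - 12*q + 8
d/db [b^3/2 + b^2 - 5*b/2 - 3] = 3*b^2/2 + 2*b - 5/2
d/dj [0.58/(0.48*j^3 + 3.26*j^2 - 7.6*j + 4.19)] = (-0.8352*j^2 - 3.7816*j + 4.408)/(0.48*j^3 + 3.26*j^2 - 7.6*j + 4.19)^2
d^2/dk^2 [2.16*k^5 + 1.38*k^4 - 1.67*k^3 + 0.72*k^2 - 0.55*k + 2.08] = 43.2*k^3 + 16.56*k^2 - 10.02*k + 1.44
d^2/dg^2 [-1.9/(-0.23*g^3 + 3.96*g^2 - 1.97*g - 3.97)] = ((15.048 - 2.622*g)*(0.23*g^3 - 3.96*g^2 + 1.97*g + 3.97) + 1.9*(0.69*g^2 - 7.92*g + 1.97)*(1.38*g^2 - 15.84*g + 3.94))/(0.23*g^3 - 3.96*g^2 + 1.97*g + 3.97)^3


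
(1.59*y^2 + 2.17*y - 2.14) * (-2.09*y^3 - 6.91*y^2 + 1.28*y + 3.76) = -3.3231*y^5 - 15.5222*y^4 - 8.4869*y^3 + 23.5434*y^2 + 5.42*y - 8.0464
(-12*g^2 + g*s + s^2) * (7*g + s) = -84*g^3 - 5*g^2*s + 8*g*s^2 + s^3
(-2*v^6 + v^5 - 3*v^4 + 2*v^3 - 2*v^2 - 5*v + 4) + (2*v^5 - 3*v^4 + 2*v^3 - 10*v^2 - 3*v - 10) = -2*v^6 + 3*v^5 - 6*v^4 + 4*v^3 - 12*v^2 - 8*v - 6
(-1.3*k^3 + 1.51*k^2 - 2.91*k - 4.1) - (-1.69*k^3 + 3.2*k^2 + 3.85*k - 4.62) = 0.39*k^3 - 1.69*k^2 - 6.76*k + 0.52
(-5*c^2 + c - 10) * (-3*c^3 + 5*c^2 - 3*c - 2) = 15*c^5 - 28*c^4 + 50*c^3 - 43*c^2 + 28*c + 20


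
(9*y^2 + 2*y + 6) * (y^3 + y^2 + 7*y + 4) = 9*y^5 + 11*y^4 + 71*y^3 + 56*y^2 + 50*y + 24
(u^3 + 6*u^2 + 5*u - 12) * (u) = u^4 + 6*u^3 + 5*u^2 - 12*u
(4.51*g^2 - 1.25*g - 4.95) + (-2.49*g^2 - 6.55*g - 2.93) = 2.02*g^2 - 7.8*g - 7.88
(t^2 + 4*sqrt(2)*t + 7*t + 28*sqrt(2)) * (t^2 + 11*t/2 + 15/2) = t^4 + 4*sqrt(2)*t^3 + 25*t^3/2 + 46*t^2 + 50*sqrt(2)*t^2 + 105*t/2 + 184*sqrt(2)*t + 210*sqrt(2)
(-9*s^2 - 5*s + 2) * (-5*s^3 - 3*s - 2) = 45*s^5 + 25*s^4 + 17*s^3 + 33*s^2 + 4*s - 4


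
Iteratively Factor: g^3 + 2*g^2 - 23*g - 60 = (g - 5)*(g^2 + 7*g + 12) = (g - 5)*(g + 3)*(g + 4)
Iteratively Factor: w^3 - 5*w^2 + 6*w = (w - 3)*(w^2 - 2*w) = w*(w - 3)*(w - 2)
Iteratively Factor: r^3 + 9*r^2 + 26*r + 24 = (r + 2)*(r^2 + 7*r + 12) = (r + 2)*(r + 4)*(r + 3)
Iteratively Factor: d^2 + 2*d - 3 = (d - 1)*(d + 3)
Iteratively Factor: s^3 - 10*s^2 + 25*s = (s)*(s^2 - 10*s + 25) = s*(s - 5)*(s - 5)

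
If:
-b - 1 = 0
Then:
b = -1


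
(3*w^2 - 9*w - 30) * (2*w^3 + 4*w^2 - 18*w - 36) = 6*w^5 - 6*w^4 - 150*w^3 - 66*w^2 + 864*w + 1080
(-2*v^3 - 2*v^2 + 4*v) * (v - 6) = -2*v^4 + 10*v^3 + 16*v^2 - 24*v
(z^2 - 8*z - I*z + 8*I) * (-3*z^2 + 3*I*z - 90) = -3*z^4 + 24*z^3 + 6*I*z^3 - 87*z^2 - 48*I*z^2 + 696*z + 90*I*z - 720*I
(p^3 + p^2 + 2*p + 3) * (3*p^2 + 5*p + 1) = 3*p^5 + 8*p^4 + 12*p^3 + 20*p^2 + 17*p + 3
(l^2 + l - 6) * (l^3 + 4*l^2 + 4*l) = l^5 + 5*l^4 + 2*l^3 - 20*l^2 - 24*l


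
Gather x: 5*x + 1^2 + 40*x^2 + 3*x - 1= 40*x^2 + 8*x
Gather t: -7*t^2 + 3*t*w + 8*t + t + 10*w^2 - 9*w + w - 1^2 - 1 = -7*t^2 + t*(3*w + 9) + 10*w^2 - 8*w - 2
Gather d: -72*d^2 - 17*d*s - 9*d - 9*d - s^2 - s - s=-72*d^2 + d*(-17*s - 18) - s^2 - 2*s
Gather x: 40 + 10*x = 10*x + 40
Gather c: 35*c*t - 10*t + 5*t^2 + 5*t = 35*c*t + 5*t^2 - 5*t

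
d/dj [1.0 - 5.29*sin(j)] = -5.29*cos(j)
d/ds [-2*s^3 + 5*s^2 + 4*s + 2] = -6*s^2 + 10*s + 4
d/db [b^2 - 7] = 2*b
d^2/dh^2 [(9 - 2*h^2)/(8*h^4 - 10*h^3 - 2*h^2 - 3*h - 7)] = 2*(-384*h^8 + 480*h^7 + 5528*h^6 - 11088*h^5 + 2940*h^4 + 2000*h^3 + 4026*h^2 - 1728*h - 143)/(512*h^12 - 1920*h^11 + 2016*h^10 - 616*h^9 - 408*h^8 + 2628*h^7 - 1580*h^6 - 138*h^5 - 222*h^4 - 1749*h^3 - 483*h^2 - 441*h - 343)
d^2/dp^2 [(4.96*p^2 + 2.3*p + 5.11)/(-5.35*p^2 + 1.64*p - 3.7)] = (-218.70158*p^3 - 288.46665*p^2 + 542.18184*p + 11.099588)/(153.130375*p^6 - 140.8227*p^5 + 360.87783*p^4 - 199.193744*p^3 + 249.57906*p^2 - 67.3548*p + 50.653)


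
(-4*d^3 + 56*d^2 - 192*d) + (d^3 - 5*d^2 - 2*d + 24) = -3*d^3 + 51*d^2 - 194*d + 24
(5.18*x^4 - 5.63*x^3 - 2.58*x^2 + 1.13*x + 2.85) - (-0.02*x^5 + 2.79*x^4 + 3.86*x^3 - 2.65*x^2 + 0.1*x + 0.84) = 0.02*x^5 + 2.39*x^4 - 9.49*x^3 + 0.0699999999999998*x^2 + 1.03*x + 2.01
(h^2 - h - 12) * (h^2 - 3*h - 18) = h^4 - 4*h^3 - 27*h^2 + 54*h + 216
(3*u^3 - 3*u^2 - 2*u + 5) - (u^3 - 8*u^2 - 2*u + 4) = 2*u^3 + 5*u^2 + 1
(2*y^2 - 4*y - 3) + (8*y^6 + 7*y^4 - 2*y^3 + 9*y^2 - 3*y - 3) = 8*y^6 + 7*y^4 - 2*y^3 + 11*y^2 - 7*y - 6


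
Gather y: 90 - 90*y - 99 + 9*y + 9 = -81*y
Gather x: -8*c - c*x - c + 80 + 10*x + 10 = -9*c + x*(10 - c) + 90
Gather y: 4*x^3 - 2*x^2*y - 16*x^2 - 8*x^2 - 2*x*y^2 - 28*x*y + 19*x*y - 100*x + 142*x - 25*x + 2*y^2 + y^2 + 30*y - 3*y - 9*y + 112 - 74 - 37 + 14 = 4*x^3 - 24*x^2 + 17*x + y^2*(3 - 2*x) + y*(-2*x^2 - 9*x + 18) + 15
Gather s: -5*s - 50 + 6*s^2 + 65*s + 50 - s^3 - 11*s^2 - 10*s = -s^3 - 5*s^2 + 50*s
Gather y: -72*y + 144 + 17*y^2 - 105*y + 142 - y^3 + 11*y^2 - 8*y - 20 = -y^3 + 28*y^2 - 185*y + 266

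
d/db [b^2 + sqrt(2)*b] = 2*b + sqrt(2)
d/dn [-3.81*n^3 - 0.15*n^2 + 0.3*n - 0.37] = -11.43*n^2 - 0.3*n + 0.3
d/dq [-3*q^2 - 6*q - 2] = -6*q - 6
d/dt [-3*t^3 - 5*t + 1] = -9*t^2 - 5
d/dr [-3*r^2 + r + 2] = 1 - 6*r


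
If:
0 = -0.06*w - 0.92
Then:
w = -15.33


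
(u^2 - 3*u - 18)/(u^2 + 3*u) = (u - 6)/u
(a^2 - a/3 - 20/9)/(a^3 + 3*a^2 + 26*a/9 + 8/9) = (3*a - 5)/(3*a^2 + 5*a + 2)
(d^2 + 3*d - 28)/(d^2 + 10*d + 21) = (d - 4)/(d + 3)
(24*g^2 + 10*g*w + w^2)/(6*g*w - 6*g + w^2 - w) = (4*g + w)/(w - 1)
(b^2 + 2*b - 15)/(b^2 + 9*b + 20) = (b - 3)/(b + 4)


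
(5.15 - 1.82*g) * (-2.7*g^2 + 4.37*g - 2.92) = 4.914*g^3 - 21.8584*g^2 + 27.8199*g - 15.038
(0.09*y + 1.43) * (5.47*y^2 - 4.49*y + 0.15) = 0.4923*y^3 + 7.418*y^2 - 6.4072*y + 0.2145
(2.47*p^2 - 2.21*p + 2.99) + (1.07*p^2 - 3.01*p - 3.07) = 3.54*p^2 - 5.22*p - 0.0799999999999996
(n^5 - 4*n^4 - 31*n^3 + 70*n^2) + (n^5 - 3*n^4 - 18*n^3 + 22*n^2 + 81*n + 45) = 2*n^5 - 7*n^4 - 49*n^3 + 92*n^2 + 81*n + 45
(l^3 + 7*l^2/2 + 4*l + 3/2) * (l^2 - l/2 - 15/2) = l^5 + 3*l^4 - 21*l^3/4 - 107*l^2/4 - 123*l/4 - 45/4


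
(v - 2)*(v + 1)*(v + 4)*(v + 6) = v^4 + 9*v^3 + 12*v^2 - 44*v - 48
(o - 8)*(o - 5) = o^2 - 13*o + 40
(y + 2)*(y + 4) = y^2 + 6*y + 8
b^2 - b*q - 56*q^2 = (b - 8*q)*(b + 7*q)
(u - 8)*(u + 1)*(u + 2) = u^3 - 5*u^2 - 22*u - 16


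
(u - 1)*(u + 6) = u^2 + 5*u - 6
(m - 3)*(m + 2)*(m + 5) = m^3 + 4*m^2 - 11*m - 30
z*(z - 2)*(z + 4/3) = z^3 - 2*z^2/3 - 8*z/3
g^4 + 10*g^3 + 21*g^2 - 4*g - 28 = (g - 1)*(g + 2)^2*(g + 7)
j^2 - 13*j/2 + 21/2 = (j - 7/2)*(j - 3)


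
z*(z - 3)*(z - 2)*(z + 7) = z^4 + 2*z^3 - 29*z^2 + 42*z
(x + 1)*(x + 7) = x^2 + 8*x + 7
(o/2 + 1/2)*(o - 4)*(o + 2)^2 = o^4/2 + o^3/2 - 6*o^2 - 14*o - 8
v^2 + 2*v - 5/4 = (v - 1/2)*(v + 5/2)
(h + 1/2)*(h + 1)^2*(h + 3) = h^4 + 11*h^3/2 + 19*h^2/2 + 13*h/2 + 3/2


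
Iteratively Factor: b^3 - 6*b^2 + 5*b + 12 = (b + 1)*(b^2 - 7*b + 12) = (b - 4)*(b + 1)*(b - 3)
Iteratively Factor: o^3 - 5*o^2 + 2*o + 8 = (o - 4)*(o^2 - o - 2) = (o - 4)*(o - 2)*(o + 1)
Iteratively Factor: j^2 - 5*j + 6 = (j - 2)*(j - 3)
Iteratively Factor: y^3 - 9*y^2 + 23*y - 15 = (y - 1)*(y^2 - 8*y + 15) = (y - 5)*(y - 1)*(y - 3)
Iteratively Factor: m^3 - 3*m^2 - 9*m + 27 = (m - 3)*(m^2 - 9) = (m - 3)*(m + 3)*(m - 3)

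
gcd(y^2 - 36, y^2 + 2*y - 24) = y + 6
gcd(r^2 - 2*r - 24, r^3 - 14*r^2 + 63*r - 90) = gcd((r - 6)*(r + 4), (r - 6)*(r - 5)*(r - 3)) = r - 6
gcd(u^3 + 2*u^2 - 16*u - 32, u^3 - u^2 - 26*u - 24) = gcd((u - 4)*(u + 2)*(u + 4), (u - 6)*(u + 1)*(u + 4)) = u + 4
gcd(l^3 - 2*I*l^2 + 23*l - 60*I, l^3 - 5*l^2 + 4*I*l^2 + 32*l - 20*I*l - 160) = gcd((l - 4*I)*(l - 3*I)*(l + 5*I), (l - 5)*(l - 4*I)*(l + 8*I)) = l - 4*I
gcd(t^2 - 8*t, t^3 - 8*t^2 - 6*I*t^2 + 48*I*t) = t^2 - 8*t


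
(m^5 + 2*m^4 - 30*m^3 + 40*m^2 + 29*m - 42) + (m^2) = m^5 + 2*m^4 - 30*m^3 + 41*m^2 + 29*m - 42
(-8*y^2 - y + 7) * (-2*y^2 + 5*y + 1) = 16*y^4 - 38*y^3 - 27*y^2 + 34*y + 7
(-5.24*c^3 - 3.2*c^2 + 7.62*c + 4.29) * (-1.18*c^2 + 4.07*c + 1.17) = 6.1832*c^5 - 17.5508*c^4 - 28.1464*c^3 + 22.2072*c^2 + 26.3757*c + 5.0193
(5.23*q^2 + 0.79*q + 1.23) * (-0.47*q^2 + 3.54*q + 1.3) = -2.4581*q^4 + 18.1429*q^3 + 9.0175*q^2 + 5.3812*q + 1.599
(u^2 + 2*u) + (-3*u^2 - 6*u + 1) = -2*u^2 - 4*u + 1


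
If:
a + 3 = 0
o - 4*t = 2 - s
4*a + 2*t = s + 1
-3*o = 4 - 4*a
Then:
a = -3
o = -16/3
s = -100/3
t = -61/6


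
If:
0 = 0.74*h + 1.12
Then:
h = -1.51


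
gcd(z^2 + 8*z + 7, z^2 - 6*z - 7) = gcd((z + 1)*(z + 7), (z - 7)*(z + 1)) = z + 1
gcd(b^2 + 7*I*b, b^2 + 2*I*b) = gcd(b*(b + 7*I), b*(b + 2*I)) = b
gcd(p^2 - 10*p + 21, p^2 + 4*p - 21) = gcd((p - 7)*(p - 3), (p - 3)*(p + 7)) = p - 3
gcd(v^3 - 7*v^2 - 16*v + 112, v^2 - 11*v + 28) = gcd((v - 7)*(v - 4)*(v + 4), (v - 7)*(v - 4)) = v^2 - 11*v + 28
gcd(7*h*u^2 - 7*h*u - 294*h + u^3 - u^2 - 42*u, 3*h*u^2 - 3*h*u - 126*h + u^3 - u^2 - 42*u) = u^2 - u - 42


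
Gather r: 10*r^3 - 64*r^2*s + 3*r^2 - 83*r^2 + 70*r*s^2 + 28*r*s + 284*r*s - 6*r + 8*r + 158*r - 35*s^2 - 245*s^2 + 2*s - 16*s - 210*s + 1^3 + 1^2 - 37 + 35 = 10*r^3 + r^2*(-64*s - 80) + r*(70*s^2 + 312*s + 160) - 280*s^2 - 224*s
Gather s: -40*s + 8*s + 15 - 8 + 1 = 8 - 32*s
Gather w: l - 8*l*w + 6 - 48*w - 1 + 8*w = l + w*(-8*l - 40) + 5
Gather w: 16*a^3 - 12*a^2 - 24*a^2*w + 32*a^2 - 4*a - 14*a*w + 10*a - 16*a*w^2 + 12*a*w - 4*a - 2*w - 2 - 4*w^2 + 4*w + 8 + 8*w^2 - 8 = 16*a^3 + 20*a^2 + 2*a + w^2*(4 - 16*a) + w*(-24*a^2 - 2*a + 2) - 2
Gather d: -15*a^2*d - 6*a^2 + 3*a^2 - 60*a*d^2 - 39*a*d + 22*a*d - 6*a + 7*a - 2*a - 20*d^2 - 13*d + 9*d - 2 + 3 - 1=-3*a^2 - a + d^2*(-60*a - 20) + d*(-15*a^2 - 17*a - 4)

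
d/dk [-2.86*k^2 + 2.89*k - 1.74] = 2.89 - 5.72*k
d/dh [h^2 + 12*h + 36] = 2*h + 12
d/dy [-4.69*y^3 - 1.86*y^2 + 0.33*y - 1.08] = -14.07*y^2 - 3.72*y + 0.33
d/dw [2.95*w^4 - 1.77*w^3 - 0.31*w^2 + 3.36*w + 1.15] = 11.8*w^3 - 5.31*w^2 - 0.62*w + 3.36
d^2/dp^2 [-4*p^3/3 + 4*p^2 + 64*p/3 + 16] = 8 - 8*p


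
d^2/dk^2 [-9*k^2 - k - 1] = -18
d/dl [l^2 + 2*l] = 2*l + 2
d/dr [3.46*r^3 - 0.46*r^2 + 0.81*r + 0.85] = 10.38*r^2 - 0.92*r + 0.81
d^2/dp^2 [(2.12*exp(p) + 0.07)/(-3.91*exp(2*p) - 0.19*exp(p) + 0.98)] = (-32.410772*exp(4*p) - 2.70572*exp(3*p) - 48.896505*exp(2*p) - 1.470175*exp(p) - 2.049082)*exp(p)/(59.776471*exp(6*p) + 8.714217*exp(5*p) - 44.523561*exp(4*p) - 4.361393*exp(3*p) + 11.159358*exp(2*p) + 0.547428*exp(p) - 0.941192)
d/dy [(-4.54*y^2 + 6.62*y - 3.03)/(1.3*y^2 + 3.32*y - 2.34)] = (-23.6788*y^2 + 29.1252*y - 5.4312)/(1.69*y^4 + 8.632*y^3 + 4.9384*y^2 - 15.5376*y + 5.4756)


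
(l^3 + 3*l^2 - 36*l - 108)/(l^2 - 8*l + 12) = (l^2 + 9*l + 18)/(l - 2)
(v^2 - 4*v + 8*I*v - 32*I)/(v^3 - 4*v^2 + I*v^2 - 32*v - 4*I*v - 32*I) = (v^2 + v*(-4 + 8*I) - 32*I)/(v^3 + v^2*(-4 + I) + v*(-32 - 4*I) - 32*I)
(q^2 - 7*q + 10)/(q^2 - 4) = (q - 5)/(q + 2)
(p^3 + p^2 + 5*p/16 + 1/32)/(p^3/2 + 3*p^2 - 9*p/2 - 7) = (32*p^3 + 32*p^2 + 10*p + 1)/(16*(p^3 + 6*p^2 - 9*p - 14))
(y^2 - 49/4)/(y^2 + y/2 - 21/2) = (y - 7/2)/(y - 3)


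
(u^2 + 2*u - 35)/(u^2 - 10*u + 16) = (u^2 + 2*u - 35)/(u^2 - 10*u + 16)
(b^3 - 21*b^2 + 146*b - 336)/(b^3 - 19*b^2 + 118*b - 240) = (b - 7)/(b - 5)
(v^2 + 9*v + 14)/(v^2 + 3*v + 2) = (v + 7)/(v + 1)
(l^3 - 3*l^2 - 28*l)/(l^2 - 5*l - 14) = l*(l + 4)/(l + 2)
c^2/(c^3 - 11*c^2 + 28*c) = c/(c^2 - 11*c + 28)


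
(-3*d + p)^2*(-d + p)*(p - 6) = -9*d^3*p + 54*d^3 + 15*d^2*p^2 - 90*d^2*p - 7*d*p^3 + 42*d*p^2 + p^4 - 6*p^3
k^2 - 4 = (k - 2)*(k + 2)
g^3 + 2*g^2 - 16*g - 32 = (g - 4)*(g + 2)*(g + 4)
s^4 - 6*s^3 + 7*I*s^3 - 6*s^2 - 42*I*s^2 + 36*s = s*(s - 6)*(s + I)*(s + 6*I)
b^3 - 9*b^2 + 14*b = b*(b - 7)*(b - 2)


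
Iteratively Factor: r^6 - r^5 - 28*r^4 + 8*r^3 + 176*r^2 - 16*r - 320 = (r - 5)*(r^5 + 4*r^4 - 8*r^3 - 32*r^2 + 16*r + 64) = (r - 5)*(r - 2)*(r^4 + 6*r^3 + 4*r^2 - 24*r - 32) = (r - 5)*(r - 2)*(r + 2)*(r^3 + 4*r^2 - 4*r - 16) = (r - 5)*(r - 2)*(r + 2)^2*(r^2 + 2*r - 8) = (r - 5)*(r - 2)*(r + 2)^2*(r + 4)*(r - 2)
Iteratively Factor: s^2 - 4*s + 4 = (s - 2)*(s - 2)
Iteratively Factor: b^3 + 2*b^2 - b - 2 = (b + 2)*(b^2 - 1) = (b + 1)*(b + 2)*(b - 1)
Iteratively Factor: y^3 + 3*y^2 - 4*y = (y - 1)*(y^2 + 4*y) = y*(y - 1)*(y + 4)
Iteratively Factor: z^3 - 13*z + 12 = (z - 1)*(z^2 + z - 12) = (z - 3)*(z - 1)*(z + 4)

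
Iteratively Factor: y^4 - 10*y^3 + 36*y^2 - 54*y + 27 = (y - 3)*(y^3 - 7*y^2 + 15*y - 9) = (y - 3)^2*(y^2 - 4*y + 3) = (y - 3)^3*(y - 1)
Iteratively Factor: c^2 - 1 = (c + 1)*(c - 1)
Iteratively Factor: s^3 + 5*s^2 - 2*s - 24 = (s + 3)*(s^2 + 2*s - 8) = (s - 2)*(s + 3)*(s + 4)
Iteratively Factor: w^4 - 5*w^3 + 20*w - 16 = (w - 4)*(w^3 - w^2 - 4*w + 4) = (w - 4)*(w - 1)*(w^2 - 4) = (w - 4)*(w - 2)*(w - 1)*(w + 2)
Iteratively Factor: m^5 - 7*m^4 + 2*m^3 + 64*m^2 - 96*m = (m)*(m^4 - 7*m^3 + 2*m^2 + 64*m - 96) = m*(m + 3)*(m^3 - 10*m^2 + 32*m - 32) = m*(m - 4)*(m + 3)*(m^2 - 6*m + 8) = m*(m - 4)^2*(m + 3)*(m - 2)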